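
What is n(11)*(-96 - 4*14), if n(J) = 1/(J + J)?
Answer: -76/11 ≈ -6.9091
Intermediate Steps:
n(J) = 1/(2*J)
n(11)*(-96 - 4*14) = ((1/2)/11)*(-96 - 4*14) = ((1/2)*(1/11))*(-96 - 56) = (1/22)*(-152) = -76/11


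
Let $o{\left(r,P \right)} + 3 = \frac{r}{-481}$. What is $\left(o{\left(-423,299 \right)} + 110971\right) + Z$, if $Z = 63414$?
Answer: $\frac{83878165}{481} \approx 1.7438 \cdot 10^{5}$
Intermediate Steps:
$o{\left(r,P \right)} = -3 - \frac{r}{481}$ ($o{\left(r,P \right)} = -3 + \frac{r}{-481} = -3 + r \left(- \frac{1}{481}\right) = -3 - \frac{r}{481}$)
$\left(o{\left(-423,299 \right)} + 110971\right) + Z = \left(\left(-3 - - \frac{423}{481}\right) + 110971\right) + 63414 = \left(\left(-3 + \frac{423}{481}\right) + 110971\right) + 63414 = \left(- \frac{1020}{481} + 110971\right) + 63414 = \frac{53376031}{481} + 63414 = \frac{83878165}{481}$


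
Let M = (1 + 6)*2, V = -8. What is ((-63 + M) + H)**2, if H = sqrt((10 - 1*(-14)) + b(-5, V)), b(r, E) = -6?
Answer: 2419 - 294*sqrt(2) ≈ 2003.2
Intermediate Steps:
M = 14 (M = 7*2 = 14)
H = 3*sqrt(2) (H = sqrt((10 - 1*(-14)) - 6) = sqrt((10 + 14) - 6) = sqrt(24 - 6) = sqrt(18) = 3*sqrt(2) ≈ 4.2426)
((-63 + M) + H)**2 = ((-63 + 14) + 3*sqrt(2))**2 = (-49 + 3*sqrt(2))**2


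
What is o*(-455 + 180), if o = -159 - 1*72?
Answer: 63525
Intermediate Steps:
o = -231 (o = -159 - 72 = -231)
o*(-455 + 180) = -231*(-455 + 180) = -231*(-275) = 63525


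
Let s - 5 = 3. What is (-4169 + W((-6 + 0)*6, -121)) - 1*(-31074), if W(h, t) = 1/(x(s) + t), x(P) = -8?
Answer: 3470744/129 ≈ 26905.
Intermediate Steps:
s = 8 (s = 5 + 3 = 8)
W(h, t) = 1/(-8 + t)
(-4169 + W((-6 + 0)*6, -121)) - 1*(-31074) = (-4169 + 1/(-8 - 121)) - 1*(-31074) = (-4169 + 1/(-129)) + 31074 = (-4169 - 1/129) + 31074 = -537802/129 + 31074 = 3470744/129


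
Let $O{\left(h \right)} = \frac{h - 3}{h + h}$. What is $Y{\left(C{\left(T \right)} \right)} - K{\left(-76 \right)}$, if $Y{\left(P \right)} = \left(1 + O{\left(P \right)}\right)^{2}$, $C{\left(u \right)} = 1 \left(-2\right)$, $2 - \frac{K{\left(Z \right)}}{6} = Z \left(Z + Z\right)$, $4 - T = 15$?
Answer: $\frac{1108881}{16} \approx 69305.0$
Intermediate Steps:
$T = -11$ ($T = 4 - 15 = -11$)
$O{\left(h \right)} = \frac{-3 + h}{2 h}$
$K{\left(Z \right)} = 12 - 12 Z^{2}$ ($K{\left(Z \right)} = 12 - 6 Z \left(Z + Z\right) = 12 - 6 Z 2 Z = 12 - 6 \cdot 2 Z^{2} = 12 - 12 Z^{2}$)
$C{\left(u \right)} = -2$
$Y{\left(P \right)} = \left(1 + \frac{-3 + P}{2 P}\right)^{2}$
$Y{\left(C{\left(T \right)} \right)} - K{\left(-76 \right)} = \frac{9 \left(-1 - 2\right)^{2}}{4 \cdot 4} - \left(12 - 12 \left(-76\right)^{2}\right) = \frac{9}{4} \cdot \frac{1}{4} \left(-3\right)^{2} - \left(12 - 69312\right) = \frac{9}{4} \cdot \frac{1}{4} \cdot 9 - \left(12 - 69312\right) = \frac{81}{16} - -69300 = \frac{81}{16} + 69300 = \frac{1108881}{16}$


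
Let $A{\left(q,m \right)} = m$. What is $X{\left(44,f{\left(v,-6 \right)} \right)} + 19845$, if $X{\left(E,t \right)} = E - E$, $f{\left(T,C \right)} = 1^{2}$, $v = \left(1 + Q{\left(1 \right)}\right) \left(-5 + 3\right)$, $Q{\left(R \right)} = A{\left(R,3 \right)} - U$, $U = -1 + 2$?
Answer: $19845$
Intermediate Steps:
$U = 1$
$Q{\left(R \right)} = 2$ ($Q{\left(R \right)} = 3 - 1 = 2$)
$v = -6$ ($v = \left(1 + 2\right) \left(-5 + 3\right) = 3 \left(-2\right) = -6$)
$f{\left(T,C \right)} = 1$
$X{\left(E,t \right)} = 0$
$X{\left(44,f{\left(v,-6 \right)} \right)} + 19845 = 0 + 19845 = 19845$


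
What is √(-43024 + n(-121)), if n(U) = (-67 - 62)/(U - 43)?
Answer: I*√289288087/82 ≈ 207.42*I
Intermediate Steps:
n(U) = -129/(-43 + U)
√(-43024 + n(-121)) = √(-43024 - 129/(-43 - 121)) = √(-43024 - 129/(-164)) = √(-43024 - 129*(-1/164)) = √(-43024 + 129/164) = √(-7055807/164) = I*√289288087/82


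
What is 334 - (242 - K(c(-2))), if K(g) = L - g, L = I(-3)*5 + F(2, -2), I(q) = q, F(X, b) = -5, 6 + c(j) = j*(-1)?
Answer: 76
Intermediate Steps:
c(j) = -6 - j (c(j) = -6 + j*(-1) = -6 - j)
L = -20 (L = -3*5 - 5 = -15 - 5 = -20)
K(g) = -20 - g
334 - (242 - K(c(-2))) = 334 - (242 - (-20 - (-6 - 1*(-2)))) = 334 - (242 - (-20 - (-6 + 2))) = 334 - (242 - (-20 - 1*(-4))) = 334 - (242 - (-20 + 4)) = 334 - (242 - 1*(-16)) = 334 - (242 + 16) = 334 - 1*258 = 334 - 258 = 76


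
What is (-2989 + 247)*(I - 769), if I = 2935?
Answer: -5939172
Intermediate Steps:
(-2989 + 247)*(I - 769) = (-2989 + 247)*(2935 - 769) = -2742*2166 = -5939172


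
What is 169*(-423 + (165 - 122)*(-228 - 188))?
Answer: -3094559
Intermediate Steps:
169*(-423 + (165 - 122)*(-228 - 188)) = 169*(-423 + 43*(-416)) = 169*(-423 - 17888) = 169*(-18311) = -3094559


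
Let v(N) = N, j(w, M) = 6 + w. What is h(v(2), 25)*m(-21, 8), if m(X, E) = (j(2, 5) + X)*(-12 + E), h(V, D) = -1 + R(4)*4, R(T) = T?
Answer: 780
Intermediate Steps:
h(V, D) = 15 (h(V, D) = -1 + 4*4 = -1 + 16 = 15)
m(X, E) = (-12 + E)*(8 + X) (m(X, E) = ((6 + 2) + X)*(-12 + E) = (8 + X)*(-12 + E) = (-12 + E)*(8 + X))
h(v(2), 25)*m(-21, 8) = 15*(-96 - 12*(-21) + 8*8 + 8*(-21)) = 15*(-96 + 252 + 64 - 168) = 15*52 = 780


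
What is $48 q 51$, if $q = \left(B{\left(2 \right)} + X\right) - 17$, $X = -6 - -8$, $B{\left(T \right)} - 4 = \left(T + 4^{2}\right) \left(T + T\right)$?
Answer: $149328$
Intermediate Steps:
$B{\left(T \right)} = 4 + 2 T \left(16 + T\right)$ ($B{\left(T \right)} = 4 + \left(T + 4^{2}\right) \left(T + T\right) = 4 + \left(T + 16\right) 2 T = 4 + \left(16 + T\right) 2 T = 4 + 2 T \left(16 + T\right)$)
$X = 2$ ($X = -6 + 8 = 2$)
$q = 61$ ($q = \left(\left(4 + 2 \cdot 2^{2} + 32 \cdot 2\right) + 2\right) - 17 = \left(\left(4 + 2 \cdot 4 + 64\right) + 2\right) - 17 = \left(\left(4 + 8 + 64\right) + 2\right) - 17 = \left(76 + 2\right) - 17 = 78 - 17 = 61$)
$48 q 51 = 48 \cdot 61 \cdot 51 = 2928 \cdot 51 = 149328$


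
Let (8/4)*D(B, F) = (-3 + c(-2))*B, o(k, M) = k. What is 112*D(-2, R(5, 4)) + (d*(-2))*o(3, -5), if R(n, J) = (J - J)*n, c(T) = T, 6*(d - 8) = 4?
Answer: 508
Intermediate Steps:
d = 26/3 (d = 8 + (⅙)*4 = 8 + ⅔ = 26/3 ≈ 8.6667)
R(n, J) = 0 (R(n, J) = 0*n = 0)
D(B, F) = -5*B/2 (D(B, F) = ((-3 - 2)*B)/2 = (-5*B)/2 = -5*B/2)
112*D(-2, R(5, 4)) + (d*(-2))*o(3, -5) = 112*(-5/2*(-2)) + ((26/3)*(-2))*3 = 112*5 - 52/3*3 = 560 - 52 = 508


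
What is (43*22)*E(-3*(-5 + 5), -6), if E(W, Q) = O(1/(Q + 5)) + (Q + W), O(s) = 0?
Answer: -5676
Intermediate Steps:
E(W, Q) = Q + W (E(W, Q) = 0 + (Q + W) = Q + W)
(43*22)*E(-3*(-5 + 5), -6) = (43*22)*(-6 - 3*(-5 + 5)) = 946*(-6 - 3*0) = 946*(-6 + 0) = 946*(-6) = -5676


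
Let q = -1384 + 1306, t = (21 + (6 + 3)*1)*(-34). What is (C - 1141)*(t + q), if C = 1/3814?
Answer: 2389123377/1907 ≈ 1.2528e+6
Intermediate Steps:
C = 1/3814 ≈ 0.00026219
t = -1020 (t = (21 + 9*1)*(-34) = (21 + 9)*(-34) = 30*(-34) = -1020)
q = -78
(C - 1141)*(t + q) = (1/3814 - 1141)*(-1020 - 78) = -4351773/3814*(-1098) = 2389123377/1907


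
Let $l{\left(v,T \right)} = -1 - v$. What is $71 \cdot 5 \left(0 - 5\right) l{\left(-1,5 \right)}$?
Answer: $0$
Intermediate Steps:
$71 \cdot 5 \left(0 - 5\right) l{\left(-1,5 \right)} = 71 \cdot 5 \left(0 - 5\right) \left(-1 - -1\right) = 71 \cdot 5 \left(-5\right) \left(-1 + 1\right) = 71 \left(-25\right) 0 = \left(-1775\right) 0 = 0$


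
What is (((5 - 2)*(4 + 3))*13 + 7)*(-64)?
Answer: -17920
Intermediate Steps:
(((5 - 2)*(4 + 3))*13 + 7)*(-64) = ((3*7)*13 + 7)*(-64) = (21*13 + 7)*(-64) = (273 + 7)*(-64) = 280*(-64) = -17920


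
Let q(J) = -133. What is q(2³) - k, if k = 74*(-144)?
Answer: 10523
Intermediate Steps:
k = -10656
q(2³) - k = -133 - 1*(-10656) = -133 + 10656 = 10523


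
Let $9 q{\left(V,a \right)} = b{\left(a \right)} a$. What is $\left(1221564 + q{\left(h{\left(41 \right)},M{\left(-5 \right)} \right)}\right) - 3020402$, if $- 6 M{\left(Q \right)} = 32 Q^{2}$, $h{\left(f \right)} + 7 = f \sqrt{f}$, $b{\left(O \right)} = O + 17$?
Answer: $- \frac{145566278}{81} \approx -1.7971 \cdot 10^{6}$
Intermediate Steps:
$b{\left(O \right)} = 17 + O$
$h{\left(f \right)} = -7 + f^{\frac{3}{2}}$ ($h{\left(f \right)} = -7 + f \sqrt{f} = -7 + f^{\frac{3}{2}}$)
$M{\left(Q \right)} = - \frac{16 Q^{2}}{3}$ ($M{\left(Q \right)} = - \frac{32 Q^{2}}{6} = - \frac{16 Q^{2}}{3}$)
$q{\left(V,a \right)} = \frac{a \left(17 + a\right)}{9}$ ($q{\left(V,a \right)} = \frac{\left(17 + a\right) a}{9} = \frac{a \left(17 + a\right)}{9}$)
$\left(1221564 + q{\left(h{\left(41 \right)},M{\left(-5 \right)} \right)}\right) - 3020402 = \left(1221564 + \frac{- \frac{16 \left(-5\right)^{2}}{3} \left(17 - \frac{16 \left(-5\right)^{2}}{3}\right)}{9}\right) - 3020402 = \left(1221564 + \frac{\left(- \frac{16}{3}\right) 25 \left(17 - \frac{400}{3}\right)}{9}\right) - 3020402 = \left(1221564 + \frac{1}{9} \left(- \frac{400}{3}\right) \left(17 - \frac{400}{3}\right)\right) - 3020402 = \left(1221564 + \frac{1}{9} \left(- \frac{400}{3}\right) \left(- \frac{349}{3}\right)\right) - 3020402 = \left(1221564 + \frac{139600}{81}\right) - 3020402 = \frac{99086284}{81} - 3020402 = - \frac{145566278}{81}$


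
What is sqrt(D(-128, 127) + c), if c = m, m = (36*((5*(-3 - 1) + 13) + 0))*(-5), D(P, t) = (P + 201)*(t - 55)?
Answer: 6*sqrt(181) ≈ 80.722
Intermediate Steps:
D(P, t) = (-55 + t)*(201 + P) (D(P, t) = (201 + P)*(-55 + t) = (-55 + t)*(201 + P))
m = 1260 (m = (36*((5*(-4) + 13) + 0))*(-5) = (36*((-20 + 13) + 0))*(-5) = (36*(-7 + 0))*(-5) = (36*(-7))*(-5) = -252*(-5) = 1260)
c = 1260
sqrt(D(-128, 127) + c) = sqrt((-11055 - 55*(-128) + 201*127 - 128*127) + 1260) = sqrt((-11055 + 7040 + 25527 - 16256) + 1260) = sqrt(5256 + 1260) = sqrt(6516) = 6*sqrt(181)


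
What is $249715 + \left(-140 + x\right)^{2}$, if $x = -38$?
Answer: $281399$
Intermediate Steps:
$249715 + \left(-140 + x\right)^{2} = 249715 + \left(-140 - 38\right)^{2} = 249715 + \left(-178\right)^{2} = 249715 + 31684 = 281399$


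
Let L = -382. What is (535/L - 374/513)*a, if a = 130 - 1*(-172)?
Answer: -63015773/97983 ≈ -643.13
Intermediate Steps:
a = 302 (a = 130 + 172 = 302)
(535/L - 374/513)*a = (535/(-382) - 374/513)*302 = (535*(-1/382) - 374*1/513)*302 = (-535/382 - 374/513)*302 = -417323/195966*302 = -63015773/97983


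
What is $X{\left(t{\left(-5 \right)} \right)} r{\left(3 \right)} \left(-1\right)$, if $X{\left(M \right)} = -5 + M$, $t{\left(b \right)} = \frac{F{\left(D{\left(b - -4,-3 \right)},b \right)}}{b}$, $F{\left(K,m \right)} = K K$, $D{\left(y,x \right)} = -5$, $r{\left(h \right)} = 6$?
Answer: $60$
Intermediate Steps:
$F{\left(K,m \right)} = K^{2}$
$t{\left(b \right)} = \frac{25}{b}$ ($t{\left(b \right)} = \frac{\left(-5\right)^{2}}{b} = \frac{25}{b}$)
$X{\left(t{\left(-5 \right)} \right)} r{\left(3 \right)} \left(-1\right) = \left(-5 + \frac{25}{-5}\right) 6 \left(-1\right) = \left(-5 + 25 \left(- \frac{1}{5}\right)\right) 6 \left(-1\right) = \left(-5 - 5\right) 6 \left(-1\right) = \left(-10\right) 6 \left(-1\right) = \left(-60\right) \left(-1\right) = 60$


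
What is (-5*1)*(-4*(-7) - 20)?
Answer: -40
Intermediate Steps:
(-5*1)*(-4*(-7) - 20) = -5*(28 - 20) = -5*8 = -40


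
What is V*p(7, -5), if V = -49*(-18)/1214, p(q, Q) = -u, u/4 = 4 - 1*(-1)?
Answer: -8820/607 ≈ -14.530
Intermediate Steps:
u = 20 (u = 4*(4 - 1*(-1)) = 4*(4 + 1) = 4*5 = 20)
p(q, Q) = -20 (p(q, Q) = -1*20 = -20)
V = 441/607 (V = 882*(1/1214) = 441/607 ≈ 0.72652)
V*p(7, -5) = (441/607)*(-20) = -8820/607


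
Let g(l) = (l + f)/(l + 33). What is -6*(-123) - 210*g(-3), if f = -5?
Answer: 794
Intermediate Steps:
g(l) = (-5 + l)/(33 + l) (g(l) = (l - 5)/(l + 33) = (-5 + l)/(33 + l))
-6*(-123) - 210*g(-3) = -6*(-123) - 210*(-5 - 3)/(33 - 3) = 738 - 210*(-8)/30 = 738 - 7*(-8) = 738 - 210*(-4/15) = 738 + 56 = 794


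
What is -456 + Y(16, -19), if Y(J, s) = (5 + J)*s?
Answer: -855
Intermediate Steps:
Y(J, s) = s*(5 + J)
-456 + Y(16, -19) = -456 - 19*(5 + 16) = -456 - 19*21 = -456 - 399 = -855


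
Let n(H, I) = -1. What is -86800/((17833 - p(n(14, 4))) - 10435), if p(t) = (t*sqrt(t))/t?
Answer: -128429280/10946081 - 17360*I/10946081 ≈ -11.733 - 0.001586*I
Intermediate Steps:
p(t) = sqrt(t) (p(t) = t**(3/2)/t = sqrt(t))
-86800/((17833 - p(n(14, 4))) - 10435) = -86800/((17833 - sqrt(-1)) - 10435) = -86800/((17833 - I) - 10435) = -86800*(7398 + I)/54730405 = -17360*(7398 + I)/10946081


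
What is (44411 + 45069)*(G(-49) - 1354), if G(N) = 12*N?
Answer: -173770160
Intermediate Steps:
(44411 + 45069)*(G(-49) - 1354) = (44411 + 45069)*(12*(-49) - 1354) = 89480*(-588 - 1354) = 89480*(-1942) = -173770160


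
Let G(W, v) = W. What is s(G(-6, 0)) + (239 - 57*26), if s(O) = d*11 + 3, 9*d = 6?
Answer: -3698/3 ≈ -1232.7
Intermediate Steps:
d = ⅔ (d = (⅑)*6 = ⅔ ≈ 0.66667)
s(O) = 31/3 (s(O) = (⅔)*11 + 3 = 22/3 + 3 = 31/3)
s(G(-6, 0)) + (239 - 57*26) = 31/3 + (239 - 57*26) = 31/3 + (239 - 1482) = 31/3 - 1243 = -3698/3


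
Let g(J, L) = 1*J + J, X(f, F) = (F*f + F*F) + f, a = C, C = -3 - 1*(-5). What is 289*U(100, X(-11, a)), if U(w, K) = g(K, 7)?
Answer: -16762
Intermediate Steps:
C = 2 (C = -3 + 5 = 2)
a = 2
X(f, F) = f + F² + F*f (X(f, F) = (F*f + F²) + f = (F² + F*f) + f = f + F² + F*f)
g(J, L) = 2*J (g(J, L) = J + J = 2*J)
U(w, K) = 2*K
289*U(100, X(-11, a)) = 289*(2*(-11 + 2² + 2*(-11))) = 289*(2*(-11 + 4 - 22)) = 289*(2*(-29)) = 289*(-58) = -16762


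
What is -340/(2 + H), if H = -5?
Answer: 340/3 ≈ 113.33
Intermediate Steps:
-340/(2 + H) = -340/(2 - 5) = -340/(-3) = -340*(-⅓) = 340/3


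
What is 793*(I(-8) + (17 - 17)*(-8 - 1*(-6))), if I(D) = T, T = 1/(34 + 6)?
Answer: 793/40 ≈ 19.825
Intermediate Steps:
T = 1/40 ≈ 0.025000
I(D) = 1/40
793*(I(-8) + (17 - 17)*(-8 - 1*(-6))) = 793*(1/40 + (17 - 17)*(-8 - 1*(-6))) = 793*(1/40 + 0*(-8 + 6)) = 793*(1/40 + 0*(-2)) = 793*(1/40 + 0) = 793*(1/40) = 793/40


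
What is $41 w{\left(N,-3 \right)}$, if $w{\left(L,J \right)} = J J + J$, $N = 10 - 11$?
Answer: $246$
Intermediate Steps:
$N = -1$ ($N = 10 - 11 = -1$)
$w{\left(L,J \right)} = J + J^{2}$ ($w{\left(L,J \right)} = J^{2} + J = J + J^{2}$)
$41 w{\left(N,-3 \right)} = 41 \left(- 3 \left(1 - 3\right)\right) = 41 \left(\left(-3\right) \left(-2\right)\right) = 41 \cdot 6 = 246$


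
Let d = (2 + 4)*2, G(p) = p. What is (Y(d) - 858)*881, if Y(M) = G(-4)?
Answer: -759422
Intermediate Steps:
d = 12 (d = 6*2 = 12)
Y(M) = -4
(Y(d) - 858)*881 = (-4 - 858)*881 = -862*881 = -759422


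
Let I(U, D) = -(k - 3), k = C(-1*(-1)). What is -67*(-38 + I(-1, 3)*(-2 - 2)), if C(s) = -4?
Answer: 4422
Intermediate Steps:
k = -4
I(U, D) = 7 (I(U, D) = -(-4 - 3) = -1*(-7) = 7)
-67*(-38 + I(-1, 3)*(-2 - 2)) = -67*(-38 + 7*(-2 - 2)) = -67*(-38 + 7*(-4)) = -67*(-38 - 28) = -67*(-66) = 4422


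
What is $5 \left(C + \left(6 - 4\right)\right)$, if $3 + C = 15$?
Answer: $70$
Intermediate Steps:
$C = 12$ ($C = -3 + 15 = 12$)
$5 \left(C + \left(6 - 4\right)\right) = 5 \left(12 + \left(6 - 4\right)\right) = 5 \left(12 + 2\right) = 5 \cdot 14 = 70$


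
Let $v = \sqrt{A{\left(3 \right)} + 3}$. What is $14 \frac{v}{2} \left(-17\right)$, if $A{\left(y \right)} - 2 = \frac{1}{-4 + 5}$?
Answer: $- 119 \sqrt{6} \approx -291.49$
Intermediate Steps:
$A{\left(y \right)} = 3$ ($A{\left(y \right)} = 2 + \frac{1}{-4 + 5} = 2 + 1^{-1} = 2 + 1 = 3$)
$v = \sqrt{6}$ ($v = \sqrt{3 + 3} = \sqrt{6} \approx 2.4495$)
$14 \frac{v}{2} \left(-17\right) = 14 \frac{\sqrt{6}}{2} \left(-17\right) = 7 \sqrt{6} \left(-17\right) = - 119 \sqrt{6}$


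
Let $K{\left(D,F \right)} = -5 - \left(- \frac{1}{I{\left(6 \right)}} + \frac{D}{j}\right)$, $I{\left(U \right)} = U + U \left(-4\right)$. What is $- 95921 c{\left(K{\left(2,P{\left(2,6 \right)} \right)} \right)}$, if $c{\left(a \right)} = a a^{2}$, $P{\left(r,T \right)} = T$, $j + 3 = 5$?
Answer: $\frac{124220476709}{5832} \approx 2.13 \cdot 10^{7}$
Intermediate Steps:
$I{\left(U \right)} = - 3 U$ ($I{\left(U \right)} = U - 4 U = - 3 U$)
$j = 2$ ($j = -3 + 5 = 2$)
$K{\left(D,F \right)} = - \frac{91}{18} - \frac{D}{2}$ ($K{\left(D,F \right)} = -5 - \left(- \frac{1}{\left(-3\right) 6} + \frac{D}{2}\right) = -5 - \left(- \frac{1}{-18} + D \frac{1}{2}\right) = -5 - \left(\left(-1\right) \left(- \frac{1}{18}\right) + \frac{D}{2}\right) = -5 - \left(\frac{1}{18} + \frac{D}{2}\right) = - \frac{91}{18} - \frac{D}{2}$)
$c{\left(a \right)} = a^{3}$
$- 95921 c{\left(K{\left(2,P{\left(2,6 \right)} \right)} \right)} = - 95921 \left(- \frac{91}{18} - 1\right)^{3} = - 95921 \left(- \frac{109}{18}\right)^{3} = \left(-95921\right) \left(- \frac{1295029}{5832}\right) = \frac{124220476709}{5832}$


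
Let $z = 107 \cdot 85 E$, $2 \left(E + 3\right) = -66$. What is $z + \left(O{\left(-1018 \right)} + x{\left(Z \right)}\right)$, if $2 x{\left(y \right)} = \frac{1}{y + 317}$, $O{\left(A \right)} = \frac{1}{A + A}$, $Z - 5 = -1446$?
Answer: $- \frac{374644442511}{1144232} \approx -3.2742 \cdot 10^{5}$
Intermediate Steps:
$Z = -1441$ ($Z = 5 - 1446 = -1441$)
$E = -36$ ($E = -3 + \frac{1}{2} \left(-66\right) = -3 - 33 = -36$)
$O{\left(A \right)} = \frac{1}{2 A}$
$x{\left(y \right)} = \frac{1}{2 \left(317 + y\right)}$ ($x{\left(y \right)} = \frac{1}{2 \left(y + 317\right)} = \frac{1}{2 \left(317 + y\right)}$)
$z = -327420$ ($z = 107 \cdot 85 \left(-36\right) = 9095 \left(-36\right) = -327420$)
$z + \left(O{\left(-1018 \right)} + x{\left(Z \right)}\right) = -327420 + \left(\frac{1}{2 \left(-1018\right)} + \frac{1}{2 \left(317 - 1441\right)}\right) = -327420 + \left(\frac{1}{2} \left(- \frac{1}{1018}\right) + \frac{1}{2 \left(-1124\right)}\right) = -327420 + \left(- \frac{1}{2036} + \frac{1}{2} \left(- \frac{1}{1124}\right)\right) = -327420 - \frac{1071}{1144232} = - \frac{374644442511}{1144232}$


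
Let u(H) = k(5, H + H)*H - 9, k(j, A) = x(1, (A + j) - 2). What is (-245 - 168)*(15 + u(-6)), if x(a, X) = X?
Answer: -24780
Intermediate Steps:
k(j, A) = -2 + A + j (k(j, A) = (A + j) - 2 = -2 + A + j)
u(H) = -9 + H*(3 + 2*H) (u(H) = (-2 + (H + H) + 5)*H - 9 = (-2 + 2*H + 5)*H - 9 = (3 + 2*H)*H - 9 = H*(3 + 2*H) - 9 = -9 + H*(3 + 2*H))
(-245 - 168)*(15 + u(-6)) = (-245 - 168)*(15 + (-9 - 6*(3 + 2*(-6)))) = -413*(15 + (-9 - 6*(3 - 12))) = -413*(15 + (-9 - 6*(-9))) = -413*(15 + (-9 + 54)) = -413*(15 + 45) = -413*60 = -24780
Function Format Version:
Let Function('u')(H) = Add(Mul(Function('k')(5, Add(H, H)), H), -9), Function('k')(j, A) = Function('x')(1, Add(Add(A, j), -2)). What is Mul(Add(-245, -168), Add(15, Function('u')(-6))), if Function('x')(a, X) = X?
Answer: -24780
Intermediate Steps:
Function('k')(j, A) = Add(-2, A, j) (Function('k')(j, A) = Add(Add(A, j), -2) = Add(-2, A, j))
Function('u')(H) = Add(-9, Mul(H, Add(3, Mul(2, H)))) (Function('u')(H) = Add(Mul(Add(-2, Add(H, H), 5), H), -9) = Add(Mul(Add(-2, Mul(2, H), 5), H), -9) = Add(Mul(Add(3, Mul(2, H)), H), -9) = Add(Mul(H, Add(3, Mul(2, H))), -9) = Add(-9, Mul(H, Add(3, Mul(2, H)))))
Mul(Add(-245, -168), Add(15, Function('u')(-6))) = Mul(Add(-245, -168), Add(15, Add(-9, Mul(-6, Add(3, Mul(2, -6)))))) = Mul(-413, Add(15, Add(-9, Mul(-6, Add(3, -12))))) = Mul(-413, Add(15, Add(-9, Mul(-6, -9)))) = Mul(-413, Add(15, Add(-9, 54))) = Mul(-413, Add(15, 45)) = Mul(-413, 60) = -24780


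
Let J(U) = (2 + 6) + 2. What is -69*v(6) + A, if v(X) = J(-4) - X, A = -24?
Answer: -300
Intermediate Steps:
J(U) = 10 (J(U) = 8 + 2 = 10)
v(X) = 10 - X
-69*v(6) + A = -69*(10 - 1*6) - 24 = -69*(10 - 6) - 24 = -69*4 - 24 = -276 - 24 = -300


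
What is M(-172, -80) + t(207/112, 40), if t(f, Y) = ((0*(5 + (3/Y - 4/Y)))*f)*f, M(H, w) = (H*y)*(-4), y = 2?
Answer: 1376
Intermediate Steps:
M(H, w) = -8*H (M(H, w) = (H*2)*(-4) = (2*H)*(-4) = -8*H)
t(f, Y) = 0 (t(f, Y) = ((0*(5 - 1/Y))*f)*f = (0*f)*f = 0*f = 0)
M(-172, -80) + t(207/112, 40) = -8*(-172) + 0 = 1376 + 0 = 1376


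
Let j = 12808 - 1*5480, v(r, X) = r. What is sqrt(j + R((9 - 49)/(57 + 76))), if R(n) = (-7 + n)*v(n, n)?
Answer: 2*sqrt(32415958)/133 ≈ 85.617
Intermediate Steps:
j = 7328 (j = 12808 - 5480 = 7328)
R(n) = n*(-7 + n) (R(n) = (-7 + n)*n = n*(-7 + n))
sqrt(j + R((9 - 49)/(57 + 76))) = sqrt(7328 + ((9 - 49)/(57 + 76))*(-7 + (9 - 49)/(57 + 76))) = sqrt(7328 + (-40/133)*(-7 - 40/133)) = sqrt(7328 + (-40*1/133)*(-7 - 40*1/133)) = sqrt(7328 - 40*(-7 - 40/133)/133) = sqrt(7328 - 40/133*(-971/133)) = sqrt(7328 + 38840/17689) = sqrt(129663832/17689) = 2*sqrt(32415958)/133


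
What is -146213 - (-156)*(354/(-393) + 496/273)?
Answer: -133946273/917 ≈ -1.4607e+5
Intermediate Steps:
-146213 - (-156)*(354/(-393) + 496/273) = -146213 - (-156)*(354*(-1/393) + 496*(1/273)) = -146213 - (-156)*(-118/131 + 496/273) = -146213 - (-156)*32762/35763 = -146213 - 1*(-131048/917) = -146213 + 131048/917 = -133946273/917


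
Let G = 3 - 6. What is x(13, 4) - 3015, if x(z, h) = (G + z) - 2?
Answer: -3007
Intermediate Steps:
G = -3
x(z, h) = -5 + z (x(z, h) = (-3 + z) - 2 = -5 + z)
x(13, 4) - 3015 = (-5 + 13) - 3015 = 8 - 3015 = -3007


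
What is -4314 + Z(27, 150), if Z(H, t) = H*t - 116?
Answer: -380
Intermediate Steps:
Z(H, t) = -116 + H*t
-4314 + Z(27, 150) = -4314 + (-116 + 27*150) = -4314 + (-116 + 4050) = -4314 + 3934 = -380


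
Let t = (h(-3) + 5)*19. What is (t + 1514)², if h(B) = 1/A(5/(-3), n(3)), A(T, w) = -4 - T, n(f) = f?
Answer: 125574436/49 ≈ 2.5627e+6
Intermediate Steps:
h(B) = -3/7 (h(B) = 1/(-4 - 5/(-3)) = 1/(-4 - 5*(-1)/3) = 1/(-4 - 1*(-5/3)) = 1/(-4 + 5/3) = 1/(-7/3) = -3/7)
t = 608/7 (t = (-3/7 + 5)*19 = (32/7)*19 = 608/7 ≈ 86.857)
(t + 1514)² = (608/7 + 1514)² = (11206/7)² = 125574436/49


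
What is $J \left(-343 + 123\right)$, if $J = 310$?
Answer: $-68200$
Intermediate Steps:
$J \left(-343 + 123\right) = 310 \left(-343 + 123\right) = 310 \left(-220\right) = -68200$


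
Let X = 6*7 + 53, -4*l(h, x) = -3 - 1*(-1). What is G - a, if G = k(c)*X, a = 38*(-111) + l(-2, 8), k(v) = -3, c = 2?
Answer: 7865/2 ≈ 3932.5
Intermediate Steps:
l(h, x) = ½ (l(h, x) = -(-3 - 1*(-1))/4 = -(-3 + 1)/4 = -¼*(-2) = ½)
X = 95 (X = 42 + 53 = 95)
a = -8435/2 (a = 38*(-111) + ½ = -4218 + ½ = -8435/2 ≈ -4217.5)
G = -285 (G = -3*95 = -285)
G - a = -285 - 1*(-8435/2) = -285 + 8435/2 = 7865/2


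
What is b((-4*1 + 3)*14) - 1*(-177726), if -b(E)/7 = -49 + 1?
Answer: 178062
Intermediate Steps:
b(E) = 336 (b(E) = -7*(-49 + 1) = -7*(-48) = 336)
b((-4*1 + 3)*14) - 1*(-177726) = 336 - 1*(-177726) = 336 + 177726 = 178062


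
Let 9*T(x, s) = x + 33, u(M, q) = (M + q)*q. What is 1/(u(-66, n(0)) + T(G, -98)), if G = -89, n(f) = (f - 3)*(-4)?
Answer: -9/5888 ≈ -0.0015285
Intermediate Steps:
n(f) = 12 - 4*f (n(f) = (-3 + f)*(-4) = 12 - 4*f)
u(M, q) = q*(M + q)
T(x, s) = 11/3 + x/9 (T(x, s) = (x + 33)/9 = (33 + x)/9 = 11/3 + x/9)
1/(u(-66, n(0)) + T(G, -98)) = 1/((12 - 4*0)*(-66 + (12 - 4*0)) + (11/3 + (⅑)*(-89))) = 1/((12 + 0)*(-66 + (12 + 0)) + (11/3 - 89/9)) = 1/(12*(-66 + 12) - 56/9) = 1/(12*(-54) - 56/9) = 1/(-648 - 56/9) = 1/(-5888/9) = -9/5888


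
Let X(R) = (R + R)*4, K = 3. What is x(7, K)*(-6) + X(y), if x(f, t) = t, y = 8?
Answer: 46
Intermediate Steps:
X(R) = 8*R (X(R) = (2*R)*4 = 8*R)
x(7, K)*(-6) + X(y) = 3*(-6) + 8*8 = -18 + 64 = 46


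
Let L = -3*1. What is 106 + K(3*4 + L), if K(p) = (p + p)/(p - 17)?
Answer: 415/4 ≈ 103.75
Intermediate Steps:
L = -3
K(p) = 2*p/(-17 + p) (K(p) = (2*p)/(-17 + p) = 2*p/(-17 + p))
106 + K(3*4 + L) = 106 + 2*(3*4 - 3)/(-17 + (3*4 - 3)) = 106 + 2*(12 - 3)/(-17 + (12 - 3)) = 106 + 2*9/(-17 + 9) = 106 + 2*9/(-8) = 106 + 2*9*(-⅛) = 106 - 9/4 = 415/4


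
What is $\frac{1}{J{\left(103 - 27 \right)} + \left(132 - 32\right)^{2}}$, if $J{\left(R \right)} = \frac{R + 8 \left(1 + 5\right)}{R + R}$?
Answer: $\frac{38}{380031} \approx 9.9992 \cdot 10^{-5}$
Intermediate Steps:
$J{\left(R \right)} = \frac{48 + R}{2 R}$ ($J{\left(R \right)} = \frac{R + 8 \cdot 6}{2 R} = \left(R + 48\right) \frac{1}{2 R} = \left(48 + R\right) \frac{1}{2 R} = \frac{48 + R}{2 R}$)
$\frac{1}{J{\left(103 - 27 \right)} + \left(132 - 32\right)^{2}} = \frac{1}{\frac{48 + \left(103 - 27\right)}{2 \left(103 - 27\right)} + \left(132 - 32\right)^{2}} = \frac{1}{\frac{48 + \left(103 - 27\right)}{2 \left(103 - 27\right)} + 100^{2}} = \frac{1}{\frac{48 + 76}{2 \cdot 76} + 10000} = \frac{1}{\frac{1}{2} \cdot \frac{1}{76} \cdot 124 + 10000} = \frac{1}{\frac{31}{38} + 10000} = \frac{1}{\frac{380031}{38}} = \frac{38}{380031}$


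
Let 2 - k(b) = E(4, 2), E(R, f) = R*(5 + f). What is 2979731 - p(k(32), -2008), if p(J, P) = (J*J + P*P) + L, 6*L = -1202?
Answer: -3158426/3 ≈ -1.0528e+6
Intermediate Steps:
L = -601/3 (L = (⅙)*(-1202) = -601/3 ≈ -200.33)
k(b) = -26 (k(b) = 2 - 4*(5 + 2) = 2 - 4*7 = 2 - 1*28 = 2 - 28 = -26)
p(J, P) = -601/3 + J² + P² (p(J, P) = (J*J + P*P) - 601/3 = (J² + P²) - 601/3 = -601/3 + J² + P²)
2979731 - p(k(32), -2008) = 2979731 - (-601/3 + (-26)² + (-2008)²) = 2979731 - (-601/3 + 676 + 4032064) = 2979731 - 1*12097619/3 = 2979731 - 12097619/3 = -3158426/3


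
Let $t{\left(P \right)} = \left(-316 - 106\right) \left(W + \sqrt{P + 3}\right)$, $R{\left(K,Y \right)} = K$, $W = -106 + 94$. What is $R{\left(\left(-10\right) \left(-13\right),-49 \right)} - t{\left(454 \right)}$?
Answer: $-4934 + 422 \sqrt{457} \approx 4087.3$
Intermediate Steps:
$W = -12$
$t{\left(P \right)} = 5064 - 422 \sqrt{3 + P}$ ($t{\left(P \right)} = \left(-316 - 106\right) \left(-12 + \sqrt{P + 3}\right) = - 422 \left(-12 + \sqrt{3 + P}\right) = 5064 - 422 \sqrt{3 + P}$)
$R{\left(\left(-10\right) \left(-13\right),-49 \right)} - t{\left(454 \right)} = \left(-10\right) \left(-13\right) - \left(5064 - 422 \sqrt{3 + 454}\right) = 130 - \left(5064 - 422 \sqrt{457}\right) = -4934 + 422 \sqrt{457}$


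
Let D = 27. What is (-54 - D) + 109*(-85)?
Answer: -9346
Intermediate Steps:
(-54 - D) + 109*(-85) = (-54 - 1*27) + 109*(-85) = (-54 - 27) - 9265 = -81 - 9265 = -9346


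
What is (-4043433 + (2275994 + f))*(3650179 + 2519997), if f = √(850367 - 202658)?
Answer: -10905409699264 + 6170176*√647709 ≈ -1.0900e+13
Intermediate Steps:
f = √647709 ≈ 804.80
(-4043433 + (2275994 + f))*(3650179 + 2519997) = (-4043433 + (2275994 + √647709))*(3650179 + 2519997) = (-1767439 + √647709)*6170176 = -10905409699264 + 6170176*√647709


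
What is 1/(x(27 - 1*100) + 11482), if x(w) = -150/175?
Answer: 7/80368 ≈ 8.7099e-5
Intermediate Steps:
x(w) = -6/7 (x(w) = -150*1/175 = -6/7)
1/(x(27 - 1*100) + 11482) = 1/(-6/7 + 11482) = 1/(80368/7) = 7/80368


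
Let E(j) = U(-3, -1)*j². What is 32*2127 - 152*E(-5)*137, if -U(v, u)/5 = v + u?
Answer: -10343936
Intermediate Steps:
U(v, u) = -5*u - 5*v (U(v, u) = -5*(v + u) = -5*(u + v) = -5*u - 5*v)
E(j) = 20*j² (E(j) = (-5*(-1) - 5*(-3))*j² = (5 + 15)*j² = 20*j²)
32*2127 - 152*E(-5)*137 = 32*2127 - 152*(20*(-5)²)*137 = 68064 - 152*(20*25)*137 = 68064 - 152*500*137 = 68064 - 76000*137 = 68064 - 1*10412000 = 68064 - 10412000 = -10343936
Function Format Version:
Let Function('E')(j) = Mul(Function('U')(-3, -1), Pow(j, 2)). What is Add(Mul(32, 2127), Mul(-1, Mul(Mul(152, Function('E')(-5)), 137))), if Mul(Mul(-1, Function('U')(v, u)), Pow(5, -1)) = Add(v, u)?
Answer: -10343936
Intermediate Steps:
Function('U')(v, u) = Add(Mul(-5, u), Mul(-5, v)) (Function('U')(v, u) = Mul(-5, Add(v, u)) = Mul(-5, Add(u, v)) = Add(Mul(-5, u), Mul(-5, v)))
Function('E')(j) = Mul(20, Pow(j, 2)) (Function('E')(j) = Mul(Add(Mul(-5, -1), Mul(-5, -3)), Pow(j, 2)) = Mul(Add(5, 15), Pow(j, 2)) = Mul(20, Pow(j, 2)))
Add(Mul(32, 2127), Mul(-1, Mul(Mul(152, Function('E')(-5)), 137))) = Add(Mul(32, 2127), Mul(-1, Mul(Mul(152, Mul(20, Pow(-5, 2))), 137))) = Add(68064, Mul(-1, Mul(Mul(152, Mul(20, 25)), 137))) = Add(68064, Mul(-1, Mul(Mul(152, 500), 137))) = Add(68064, Mul(-1, Mul(76000, 137))) = Add(68064, Mul(-1, 10412000)) = Add(68064, -10412000) = -10343936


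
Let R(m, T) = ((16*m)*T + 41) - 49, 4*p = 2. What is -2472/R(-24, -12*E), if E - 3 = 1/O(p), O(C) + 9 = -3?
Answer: -309/1679 ≈ -0.18404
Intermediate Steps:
p = 1/2 (p = (1/4)*2 = 1/2 ≈ 0.50000)
O(C) = -12 (O(C) = -9 - 3 = -12)
E = 35/12 (E = 3 + 1/(-12) = 3 - 1/12 = 35/12 ≈ 2.9167)
R(m, T) = -8 + 16*T*m (R(m, T) = (16*T*m + 41) - 49 = (41 + 16*T*m) - 49 = -8 + 16*T*m)
-2472/R(-24, -12*E) = -2472/(-8 + 16*(-12*35/12)*(-24)) = -2472/(-8 + 16*(-35)*(-24)) = -2472/(-8 + 13440) = -2472/13432 = -2472*1/13432 = -309/1679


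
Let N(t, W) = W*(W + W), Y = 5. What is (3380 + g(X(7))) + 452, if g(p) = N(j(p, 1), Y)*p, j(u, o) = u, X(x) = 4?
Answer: 4032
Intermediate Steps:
N(t, W) = 2*W**2 (N(t, W) = W*(2*W) = 2*W**2)
g(p) = 50*p (g(p) = (2*5**2)*p = (2*25)*p = 50*p)
(3380 + g(X(7))) + 452 = (3380 + 50*4) + 452 = (3380 + 200) + 452 = 3580 + 452 = 4032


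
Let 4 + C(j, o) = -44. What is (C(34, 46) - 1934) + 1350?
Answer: -632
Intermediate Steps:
C(j, o) = -48 (C(j, o) = -4 - 44 = -48)
(C(34, 46) - 1934) + 1350 = (-48 - 1934) + 1350 = -1982 + 1350 = -632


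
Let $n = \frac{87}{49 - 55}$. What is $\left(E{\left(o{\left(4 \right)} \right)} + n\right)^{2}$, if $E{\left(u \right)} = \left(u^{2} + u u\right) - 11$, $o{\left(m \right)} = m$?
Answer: $\frac{169}{4} \approx 42.25$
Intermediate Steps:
$n = - \frac{29}{2}$ ($n = \frac{87}{49 - 55} = \frac{87}{-6} = 87 \left(- \frac{1}{6}\right) = - \frac{29}{2} \approx -14.5$)
$E{\left(u \right)} = -11 + 2 u^{2}$ ($E{\left(u \right)} = \left(u^{2} + u^{2}\right) - 11 = 2 u^{2} - 11 = -11 + 2 u^{2}$)
$\left(E{\left(o{\left(4 \right)} \right)} + n\right)^{2} = \left(\left(-11 + 2 \cdot 4^{2}\right) - \frac{29}{2}\right)^{2} = \left(\left(-11 + 2 \cdot 16\right) - \frac{29}{2}\right)^{2} = \left(\left(-11 + 32\right) - \frac{29}{2}\right)^{2} = \left(21 - \frac{29}{2}\right)^{2} = \left(\frac{13}{2}\right)^{2} = \frac{169}{4}$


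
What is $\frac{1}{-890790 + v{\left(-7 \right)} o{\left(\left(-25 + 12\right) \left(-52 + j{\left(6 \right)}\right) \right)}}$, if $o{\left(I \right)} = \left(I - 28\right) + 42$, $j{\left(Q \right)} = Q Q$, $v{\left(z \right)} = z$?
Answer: $- \frac{1}{892344} \approx -1.1206 \cdot 10^{-6}$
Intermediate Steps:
$j{\left(Q \right)} = Q^{2}$
$o{\left(I \right)} = 14 + I$ ($o{\left(I \right)} = \left(-28 + I\right) + 42 = 14 + I$)
$\frac{1}{-890790 + v{\left(-7 \right)} o{\left(\left(-25 + 12\right) \left(-52 + j{\left(6 \right)}\right) \right)}} = \frac{1}{-890790 - 7 \left(14 + \left(-25 + 12\right) \left(-52 + 6^{2}\right)\right)} = \frac{1}{-890790 - 7 \left(14 - 13 \left(-52 + 36\right)\right)} = \frac{1}{-890790 - 7 \left(14 - -208\right)} = \frac{1}{-890790 - 7 \left(14 + 208\right)} = \frac{1}{-890790 - 1554} = \frac{1}{-892344} = - \frac{1}{892344}$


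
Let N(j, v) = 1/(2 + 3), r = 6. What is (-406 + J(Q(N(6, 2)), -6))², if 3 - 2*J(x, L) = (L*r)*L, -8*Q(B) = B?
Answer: 1050625/4 ≈ 2.6266e+5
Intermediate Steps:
N(j, v) = ⅕ (N(j, v) = 1/5 = ⅕)
Q(B) = -B/8
J(x, L) = 3/2 - 3*L² (J(x, L) = 3/2 - L*6*L/2 = 3/2 - 6*L*L/2 = 3/2 - 3*L²)
(-406 + J(Q(N(6, 2)), -6))² = (-406 + (3/2 - 3*(-6)²))² = (-406 + (3/2 - 3*36))² = (-406 + (3/2 - 108))² = (-406 - 213/2)² = (-1025/2)² = 1050625/4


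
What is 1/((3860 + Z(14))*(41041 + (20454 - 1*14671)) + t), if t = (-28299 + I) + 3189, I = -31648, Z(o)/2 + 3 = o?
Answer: 1/181714010 ≈ 5.5032e-9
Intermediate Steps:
Z(o) = -6 + 2*o
t = -56758 (t = (-28299 - 31648) + 3189 = -59947 + 3189 = -56758)
1/((3860 + Z(14))*(41041 + (20454 - 1*14671)) + t) = 1/((3860 + (-6 + 2*14))*(41041 + (20454 - 1*14671)) - 56758) = 1/((3860 + (-6 + 28))*(41041 + (20454 - 14671)) - 56758) = 1/((3860 + 22)*(41041 + 5783) - 56758) = 1/(3882*46824 - 56758) = 1/(181770768 - 56758) = 1/181714010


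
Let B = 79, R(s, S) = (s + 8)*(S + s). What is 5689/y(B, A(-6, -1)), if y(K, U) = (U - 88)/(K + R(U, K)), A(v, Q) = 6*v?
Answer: 6400125/124 ≈ 51614.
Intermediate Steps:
R(s, S) = (8 + s)*(S + s)
y(K, U) = (-88 + U)/(U² + 8*U + 9*K + K*U) (y(K, U) = (U - 88)/(K + (U² + 8*K + 8*U + K*U)) = (-88 + U)/(U² + 8*U + 9*K + K*U))
5689/y(B, A(-6, -1)) = 5689/(((-88 + 6*(-6))/((6*(-6))² + 8*(6*(-6)) + 9*79 + 79*(6*(-6))))) = 5689/(((-88 - 36)/((-36)² + 8*(-36) + 711 + 79*(-36)))) = 5689/((-124/(1296 - 288 + 711 - 2844))) = 5689/((-124/(-1125))) = 5689/((-1/1125*(-124))) = 5689/(124/1125) = 5689*(1125/124) = 6400125/124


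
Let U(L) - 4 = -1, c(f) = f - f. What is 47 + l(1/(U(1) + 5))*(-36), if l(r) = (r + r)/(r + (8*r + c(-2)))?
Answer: 39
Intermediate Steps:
c(f) = 0
U(L) = 3 (U(L) = 4 - 1 = 3)
l(r) = 2/9 (l(r) = (r + r)/(r + (8*r + 0)) = (2*r)/(r + 8*r) = (2*r)/((9*r)) = (2*r)*(1/(9*r)) = 2/9)
47 + l(1/(U(1) + 5))*(-36) = 47 + (2/9)*(-36) = 47 - 8 = 39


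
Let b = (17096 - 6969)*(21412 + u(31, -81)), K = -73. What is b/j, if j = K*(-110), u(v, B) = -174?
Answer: 107538613/4015 ≈ 26784.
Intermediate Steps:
b = 215077226 (b = (17096 - 6969)*(21412 - 174) = 10127*21238 = 215077226)
j = 8030 (j = -73*(-110) = 8030)
b/j = 215077226/8030 = 215077226*(1/8030) = 107538613/4015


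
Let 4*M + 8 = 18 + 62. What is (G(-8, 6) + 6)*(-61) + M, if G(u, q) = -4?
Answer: -104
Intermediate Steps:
M = 18 (M = -2 + (18 + 62)/4 = -2 + (¼)*80 = -2 + 20 = 18)
(G(-8, 6) + 6)*(-61) + M = (-4 + 6)*(-61) + 18 = 2*(-61) + 18 = -122 + 18 = -104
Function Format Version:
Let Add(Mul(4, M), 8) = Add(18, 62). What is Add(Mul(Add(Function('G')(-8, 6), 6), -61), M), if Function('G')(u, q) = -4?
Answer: -104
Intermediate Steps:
M = 18 (M = Add(-2, Mul(Rational(1, 4), Add(18, 62))) = Add(-2, Mul(Rational(1, 4), 80)) = Add(-2, 20) = 18)
Add(Mul(Add(Function('G')(-8, 6), 6), -61), M) = Add(Mul(Add(-4, 6), -61), 18) = Add(Mul(2, -61), 18) = Add(-122, 18) = -104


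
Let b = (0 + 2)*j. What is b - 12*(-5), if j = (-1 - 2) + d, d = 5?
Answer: 64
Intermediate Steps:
j = 2 (j = (-1 - 2) + 5 = -3 + 5 = 2)
b = 4 (b = (0 + 2)*2 = 2*2 = 4)
b - 12*(-5) = 4 - 12*(-5) = 4 + 60 = 64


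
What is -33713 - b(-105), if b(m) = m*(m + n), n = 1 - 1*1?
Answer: -44738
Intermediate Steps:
n = 0 (n = 1 - 1 = 0)
b(m) = m**2 (b(m) = m*(m + 0) = m*m = m**2)
-33713 - b(-105) = -33713 - 1*(-105)**2 = -33713 - 1*11025 = -33713 - 11025 = -44738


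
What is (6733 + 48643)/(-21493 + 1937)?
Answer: -13844/4889 ≈ -2.8317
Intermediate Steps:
(6733 + 48643)/(-21493 + 1937) = 55376/(-19556) = 55376*(-1/19556) = -13844/4889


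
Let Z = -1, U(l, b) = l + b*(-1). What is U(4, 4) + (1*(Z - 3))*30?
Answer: -120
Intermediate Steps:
U(l, b) = l - b
U(4, 4) + (1*(Z - 3))*30 = (4 - 1*4) + (1*(-1 - 3))*30 = (4 - 4) + (1*(-4))*30 = 0 - 4*30 = 0 - 120 = -120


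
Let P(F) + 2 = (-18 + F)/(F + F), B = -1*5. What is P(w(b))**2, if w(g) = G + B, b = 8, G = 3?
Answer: 9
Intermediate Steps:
B = -5
w(g) = -2 (w(g) = 3 - 5 = -2)
P(F) = -2 + (-18 + F)/(2*F) (P(F) = -2 + (-18 + F)/(F + F) = -2 + (-18 + F)/((2*F)) = -2 + (-18 + F)*(1/(2*F)) = -2 + (-18 + F)/(2*F))
P(w(b))**2 = (-3/2 - 9/(-2))**2 = (-3/2 - 9*(-1/2))**2 = (-3/2 + 9/2)**2 = 3**2 = 9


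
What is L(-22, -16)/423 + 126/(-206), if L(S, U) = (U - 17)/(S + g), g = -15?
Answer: -327538/537351 ≈ -0.60954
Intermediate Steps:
L(S, U) = (-17 + U)/(-15 + S) (L(S, U) = (U - 17)/(S - 15) = (-17 + U)/(-15 + S))
L(-22, -16)/423 + 126/(-206) = ((-17 - 16)/(-15 - 22))/423 + 126/(-206) = (-33/(-37))*(1/423) + 126*(-1/206) = -1/37*(-33)*(1/423) - 63/103 = (33/37)*(1/423) - 63/103 = 11/5217 - 63/103 = -327538/537351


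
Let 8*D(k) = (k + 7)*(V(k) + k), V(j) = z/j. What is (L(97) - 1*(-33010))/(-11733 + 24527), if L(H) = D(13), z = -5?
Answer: 214770/83161 ≈ 2.5826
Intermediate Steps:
V(j) = -5/j
D(k) = (7 + k)*(k - 5/k)/8 (D(k) = ((k + 7)*(-5/k + k))/8 = ((7 + k)*(k - 5/k))/8 = (7 + k)*(k - 5/k)/8)
L(H) = 410/13 (L(H) = (⅛)*(-35 + 13*(-5 + 13² + 7*13))/13 = (⅛)*(1/13)*(-35 + 13*(-5 + 169 + 91)) = (⅛)*(1/13)*(-35 + 13*255) = (⅛)*(1/13)*(-35 + 3315) = (⅛)*(1/13)*3280 = 410/13)
(L(97) - 1*(-33010))/(-11733 + 24527) = (410/13 - 1*(-33010))/(-11733 + 24527) = (410/13 + 33010)/12794 = (429540/13)*(1/12794) = 214770/83161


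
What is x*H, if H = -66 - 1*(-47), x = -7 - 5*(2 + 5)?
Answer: 798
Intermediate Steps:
x = -42 (x = -7 - 5*7 = -7 - 35 = -42)
H = -19 (H = -66 + 47 = -19)
x*H = -42*(-19) = 798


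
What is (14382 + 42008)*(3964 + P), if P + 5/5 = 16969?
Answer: 1180355480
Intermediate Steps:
P = 16968 (P = -1 + 16969 = 16968)
(14382 + 42008)*(3964 + P) = (14382 + 42008)*(3964 + 16968) = 56390*20932 = 1180355480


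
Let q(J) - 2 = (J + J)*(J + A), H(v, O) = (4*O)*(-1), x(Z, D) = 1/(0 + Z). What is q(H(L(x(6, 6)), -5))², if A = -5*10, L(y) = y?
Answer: 1435204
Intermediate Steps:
x(Z, D) = 1/Z
A = -50
H(v, O) = -4*O
q(J) = 2 + 2*J*(-50 + J) (q(J) = 2 + (J + J)*(J - 50) = 2 + (2*J)*(-50 + J) = 2 + 2*J*(-50 + J))
q(H(L(x(6, 6)), -5))² = (2 - (-400)*(-5) + 2*(-4*(-5))²)² = (2 - 100*20 + 2*20²)² = (2 - 2000 + 2*400)² = (2 - 2000 + 800)² = (-1198)² = 1435204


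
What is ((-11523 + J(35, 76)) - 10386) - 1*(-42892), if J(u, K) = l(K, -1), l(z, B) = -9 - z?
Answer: 20898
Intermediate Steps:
J(u, K) = -9 - K
((-11523 + J(35, 76)) - 10386) - 1*(-42892) = ((-11523 + (-9 - 1*76)) - 10386) - 1*(-42892) = ((-11523 + (-9 - 76)) - 10386) + 42892 = ((-11523 - 85) - 10386) + 42892 = (-11608 - 10386) + 42892 = -21994 + 42892 = 20898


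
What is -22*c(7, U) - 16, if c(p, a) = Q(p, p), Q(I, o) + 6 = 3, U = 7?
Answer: 50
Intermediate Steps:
Q(I, o) = -3 (Q(I, o) = -6 + 3 = -3)
c(p, a) = -3
-22*c(7, U) - 16 = -22*(-3) - 16 = 66 - 16 = 50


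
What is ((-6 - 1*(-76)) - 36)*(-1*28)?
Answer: -952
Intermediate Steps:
((-6 - 1*(-76)) - 36)*(-1*28) = ((-6 + 76) - 36)*(-28) = (70 - 36)*(-28) = 34*(-28) = -952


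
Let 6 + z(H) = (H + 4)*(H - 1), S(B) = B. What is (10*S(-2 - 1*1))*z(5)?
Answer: -900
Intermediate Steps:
z(H) = -6 + (-1 + H)*(4 + H) (z(H) = -6 + (H + 4)*(H - 1) = -6 + (4 + H)*(-1 + H) = -6 + (-1 + H)*(4 + H))
(10*S(-2 - 1*1))*z(5) = (10*(-2 - 1*1))*(-10 + 5² + 3*5) = (10*(-2 - 1))*(-10 + 25 + 15) = (10*(-3))*30 = -30*30 = -900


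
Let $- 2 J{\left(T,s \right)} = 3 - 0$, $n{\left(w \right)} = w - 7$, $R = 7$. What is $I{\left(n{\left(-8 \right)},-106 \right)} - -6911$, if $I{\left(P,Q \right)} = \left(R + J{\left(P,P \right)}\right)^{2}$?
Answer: $\frac{27765}{4} \approx 6941.3$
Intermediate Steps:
$n{\left(w \right)} = -7 + w$
$J{\left(T,s \right)} = - \frac{3}{2}$ ($J{\left(T,s \right)} = - \frac{3 - 0}{2} = - \frac{3 + 0}{2} = \left(- \frac{1}{2}\right) 3 = - \frac{3}{2}$)
$I{\left(P,Q \right)} = \frac{121}{4}$ ($I{\left(P,Q \right)} = \left(7 - \frac{3}{2}\right)^{2} = \left(\frac{11}{2}\right)^{2} = \frac{121}{4}$)
$I{\left(n{\left(-8 \right)},-106 \right)} - -6911 = \frac{121}{4} - -6911 = \frac{121}{4} + 6911 = \frac{27765}{4}$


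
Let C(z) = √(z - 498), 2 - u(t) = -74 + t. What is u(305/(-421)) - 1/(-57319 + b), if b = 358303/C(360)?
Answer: 18791936689422189/244927523738167 - 358303*I*√138/581775590827 ≈ 76.724 - 7.2349e-6*I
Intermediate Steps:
u(t) = 76 - t (u(t) = 2 - (-74 + t) = 2 + (74 - t) = 76 - t)
C(z) = √(-498 + z)
b = -358303*I*√138/138 (b = 358303/(√(-498 + 360)) = 358303/(√(-138)) = 358303/((I*√138)) = 358303*(-I*√138/138) = -358303*I*√138/138 ≈ -30501.0*I)
u(305/(-421)) - 1/(-57319 + b) = (76 - 305/(-421)) - 1/(-57319 - 358303*I*√138/138) = (76 - 305*(-1)/421) - 1/(-57319 - 358303*I*√138/138) = (76 - 1*(-305/421)) - 1/(-57319 - 358303*I*√138/138) = (76 + 305/421) - 1/(-57319 - 358303*I*√138/138) = 32301/421 - 1/(-57319 - 358303*I*√138/138)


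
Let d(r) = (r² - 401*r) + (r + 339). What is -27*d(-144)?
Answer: -2124225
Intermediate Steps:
d(r) = 339 + r² - 400*r (d(r) = (r² - 401*r) + (339 + r) = 339 + r² - 400*r)
-27*d(-144) = -27*(339 + (-144)² - 400*(-144)) = -27*(339 + 20736 + 57600) = -27*78675 = -2124225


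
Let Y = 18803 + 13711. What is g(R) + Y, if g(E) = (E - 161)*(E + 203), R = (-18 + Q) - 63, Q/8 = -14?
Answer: 28974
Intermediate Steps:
Q = -112 (Q = 8*(-14) = -112)
R = -193 (R = (-18 - 112) - 63 = -130 - 63 = -193)
Y = 32514
g(E) = (-161 + E)*(203 + E)
g(R) + Y = (-32683 + (-193)² + 42*(-193)) + 32514 = (-32683 + 37249 - 8106) + 32514 = -3540 + 32514 = 28974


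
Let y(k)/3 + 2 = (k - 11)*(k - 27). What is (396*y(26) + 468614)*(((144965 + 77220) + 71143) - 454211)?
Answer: -72142833094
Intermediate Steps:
y(k) = -6 + 3*(-27 + k)*(-11 + k) (y(k) = -6 + 3*((k - 11)*(k - 27)) = -6 + 3*((-11 + k)*(-27 + k)) = -6 + 3*((-27 + k)*(-11 + k)) = -6 + 3*(-27 + k)*(-11 + k))
(396*y(26) + 468614)*(((144965 + 77220) + 71143) - 454211) = (396*(885 - 114*26 + 3*26²) + 468614)*(((144965 + 77220) + 71143) - 454211) = (396*(885 - 2964 + 3*676) + 468614)*((222185 + 71143) - 454211) = (396*(885 - 2964 + 2028) + 468614)*(293328 - 454211) = (396*(-51) + 468614)*(-160883) = (-20196 + 468614)*(-160883) = 448418*(-160883) = -72142833094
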